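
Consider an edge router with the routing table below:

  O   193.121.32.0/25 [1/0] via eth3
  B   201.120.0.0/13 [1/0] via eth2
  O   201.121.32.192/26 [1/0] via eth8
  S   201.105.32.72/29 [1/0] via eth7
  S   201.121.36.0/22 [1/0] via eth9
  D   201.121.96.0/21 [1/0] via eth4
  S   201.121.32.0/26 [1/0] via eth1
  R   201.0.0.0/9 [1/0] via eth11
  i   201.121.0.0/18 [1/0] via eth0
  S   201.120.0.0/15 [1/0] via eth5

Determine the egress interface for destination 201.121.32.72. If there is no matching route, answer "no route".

Routes whose prefix contains 201.121.32.72:
  201.0.0.0/9 (201.0.0.0 - 201.127.255.255) -> eth11
  201.120.0.0/13 (201.120.0.0 - 201.127.255.255) -> eth2
  201.120.0.0/15 (201.120.0.0 - 201.121.255.255) -> eth5
  201.121.0.0/18 (201.121.0.0 - 201.121.63.255) -> eth0
More-specific entries that do NOT match:
  201.105.32.72/29 (201.105.32.72 - 201.105.32.79) does not contain 201.121.32.72
  201.121.32.192/26 (201.121.32.192 - 201.121.32.255) does not contain 201.121.32.72
  201.121.32.0/26 (201.121.32.0 - 201.121.32.63) does not contain 201.121.32.72
  193.121.32.0/25 (193.121.32.0 - 193.121.32.127) does not contain 201.121.32.72
  201.121.36.0/22 (201.121.36.0 - 201.121.39.255) does not contain 201.121.32.72
  201.121.96.0/21 (201.121.96.0 - 201.121.103.255) does not contain 201.121.32.72
Longest matching prefix is /18 -> interface eth0.

eth0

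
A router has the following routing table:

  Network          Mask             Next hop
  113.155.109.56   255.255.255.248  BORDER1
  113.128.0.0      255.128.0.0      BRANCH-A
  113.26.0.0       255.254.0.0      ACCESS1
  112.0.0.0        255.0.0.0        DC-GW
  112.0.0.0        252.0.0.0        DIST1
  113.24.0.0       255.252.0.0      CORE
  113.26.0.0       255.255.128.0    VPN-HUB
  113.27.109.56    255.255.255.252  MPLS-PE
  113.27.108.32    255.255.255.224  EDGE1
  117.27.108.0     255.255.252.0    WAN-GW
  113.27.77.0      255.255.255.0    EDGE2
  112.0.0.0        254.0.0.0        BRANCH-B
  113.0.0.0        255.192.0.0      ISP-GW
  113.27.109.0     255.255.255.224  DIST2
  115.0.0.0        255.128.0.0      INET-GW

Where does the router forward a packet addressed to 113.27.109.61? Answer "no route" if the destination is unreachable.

ACCESS1

Routes whose prefix contains 113.27.109.61:
  112.0.0.0/6 (112.0.0.0 - 115.255.255.255) -> DIST1
  112.0.0.0/7 (112.0.0.0 - 113.255.255.255) -> BRANCH-B
  113.0.0.0/10 (113.0.0.0 - 113.63.255.255) -> ISP-GW
  113.24.0.0/14 (113.24.0.0 - 113.27.255.255) -> CORE
  113.26.0.0/15 (113.26.0.0 - 113.27.255.255) -> ACCESS1
More-specific entries that do NOT match:
  113.27.109.56/30 (113.27.109.56 - 113.27.109.59) does not contain 113.27.109.61
  113.155.109.56/29 (113.155.109.56 - 113.155.109.63) does not contain 113.27.109.61
  113.27.108.32/27 (113.27.108.32 - 113.27.108.63) does not contain 113.27.109.61
  113.27.109.0/27 (113.27.109.0 - 113.27.109.31) does not contain 113.27.109.61
  113.27.77.0/24 (113.27.77.0 - 113.27.77.255) does not contain 113.27.109.61
  117.27.108.0/22 (117.27.108.0 - 117.27.111.255) does not contain 113.27.109.61
  113.26.0.0/17 (113.26.0.0 - 113.26.127.255) does not contain 113.27.109.61
Longest matching prefix is /15 -> next hop ACCESS1.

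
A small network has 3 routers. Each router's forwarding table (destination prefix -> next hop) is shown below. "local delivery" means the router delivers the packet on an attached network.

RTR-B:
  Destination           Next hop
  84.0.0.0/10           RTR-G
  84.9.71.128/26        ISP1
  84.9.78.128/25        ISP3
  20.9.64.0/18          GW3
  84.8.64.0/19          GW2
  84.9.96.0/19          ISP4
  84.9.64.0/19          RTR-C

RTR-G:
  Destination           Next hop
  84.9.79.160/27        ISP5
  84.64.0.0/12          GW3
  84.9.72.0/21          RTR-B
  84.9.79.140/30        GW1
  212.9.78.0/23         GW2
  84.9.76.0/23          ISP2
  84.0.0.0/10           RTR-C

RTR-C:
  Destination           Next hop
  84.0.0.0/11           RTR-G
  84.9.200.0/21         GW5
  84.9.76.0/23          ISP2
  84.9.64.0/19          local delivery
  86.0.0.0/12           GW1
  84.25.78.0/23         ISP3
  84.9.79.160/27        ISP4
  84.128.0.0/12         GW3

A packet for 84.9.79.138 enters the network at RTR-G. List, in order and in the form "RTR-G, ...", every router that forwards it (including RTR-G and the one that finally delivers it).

RTR-G, RTR-B, RTR-C

At RTR-G: longest match for 84.9.79.138 is 84.9.72.0/21 -> RTR-B
At RTR-B: longest match for 84.9.79.138 is 84.9.64.0/19 -> RTR-C
At RTR-C: longest match for 84.9.79.138 is 84.9.64.0/19 -> local delivery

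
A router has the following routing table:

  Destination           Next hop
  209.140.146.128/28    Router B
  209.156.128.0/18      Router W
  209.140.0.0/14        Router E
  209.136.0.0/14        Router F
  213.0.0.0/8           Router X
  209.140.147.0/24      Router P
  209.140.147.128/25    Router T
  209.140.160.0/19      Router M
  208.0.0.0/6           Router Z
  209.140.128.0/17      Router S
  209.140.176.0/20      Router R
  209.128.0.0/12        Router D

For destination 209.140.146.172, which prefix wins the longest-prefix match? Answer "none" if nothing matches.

209.140.128.0/17

Entries matching 209.140.146.172:
  208.0.0.0/6 (208.0.0.0 - 211.255.255.255)
  209.128.0.0/12 (209.128.0.0 - 209.143.255.255)
  209.140.0.0/14 (209.140.0.0 - 209.143.255.255)
  209.140.128.0/17 (209.140.128.0 - 209.140.255.255)
Most specific is 209.140.128.0/17.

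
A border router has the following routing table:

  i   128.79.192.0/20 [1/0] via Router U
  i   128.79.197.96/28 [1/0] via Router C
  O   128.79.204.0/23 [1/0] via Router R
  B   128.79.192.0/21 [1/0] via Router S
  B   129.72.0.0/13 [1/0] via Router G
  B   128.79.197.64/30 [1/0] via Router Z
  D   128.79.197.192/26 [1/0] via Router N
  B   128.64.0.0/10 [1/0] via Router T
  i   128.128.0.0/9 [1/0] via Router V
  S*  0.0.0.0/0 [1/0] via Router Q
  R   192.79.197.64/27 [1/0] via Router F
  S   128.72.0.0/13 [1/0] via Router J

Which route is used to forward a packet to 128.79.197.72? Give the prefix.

128.79.192.0/21

Entries matching 128.79.197.72:
  0.0.0.0/0 (default, matches everything)
  128.64.0.0/10 (128.64.0.0 - 128.127.255.255)
  128.72.0.0/13 (128.72.0.0 - 128.79.255.255)
  128.79.192.0/20 (128.79.192.0 - 128.79.207.255)
  128.79.192.0/21 (128.79.192.0 - 128.79.199.255)
Most specific is 128.79.192.0/21.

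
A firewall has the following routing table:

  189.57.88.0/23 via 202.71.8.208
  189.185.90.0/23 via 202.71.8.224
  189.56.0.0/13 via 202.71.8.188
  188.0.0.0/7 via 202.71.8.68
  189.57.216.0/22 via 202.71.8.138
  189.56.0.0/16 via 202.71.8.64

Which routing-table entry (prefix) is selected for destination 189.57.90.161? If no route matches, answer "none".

Entries matching 189.57.90.161:
  188.0.0.0/7 (188.0.0.0 - 189.255.255.255)
  189.56.0.0/13 (189.56.0.0 - 189.63.255.255)
Most specific is 189.56.0.0/13.

189.56.0.0/13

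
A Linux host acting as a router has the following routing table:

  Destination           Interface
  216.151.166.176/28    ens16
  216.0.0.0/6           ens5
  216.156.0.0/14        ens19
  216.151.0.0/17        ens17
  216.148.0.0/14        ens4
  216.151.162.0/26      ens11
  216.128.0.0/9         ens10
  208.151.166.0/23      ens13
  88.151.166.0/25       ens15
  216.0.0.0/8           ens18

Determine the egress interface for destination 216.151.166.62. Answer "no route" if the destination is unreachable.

ens4

Routes whose prefix contains 216.151.166.62:
  216.0.0.0/6 (216.0.0.0 - 219.255.255.255) -> ens5
  216.0.0.0/8 (216.0.0.0 - 216.255.255.255) -> ens18
  216.128.0.0/9 (216.128.0.0 - 216.255.255.255) -> ens10
  216.148.0.0/14 (216.148.0.0 - 216.151.255.255) -> ens4
More-specific entries that do NOT match:
  216.151.166.176/28 (216.151.166.176 - 216.151.166.191) does not contain 216.151.166.62
  216.151.162.0/26 (216.151.162.0 - 216.151.162.63) does not contain 216.151.166.62
  88.151.166.0/25 (88.151.166.0 - 88.151.166.127) does not contain 216.151.166.62
  208.151.166.0/23 (208.151.166.0 - 208.151.167.255) does not contain 216.151.166.62
  216.151.0.0/17 (216.151.0.0 - 216.151.127.255) does not contain 216.151.166.62
Longest matching prefix is /14 -> interface ens4.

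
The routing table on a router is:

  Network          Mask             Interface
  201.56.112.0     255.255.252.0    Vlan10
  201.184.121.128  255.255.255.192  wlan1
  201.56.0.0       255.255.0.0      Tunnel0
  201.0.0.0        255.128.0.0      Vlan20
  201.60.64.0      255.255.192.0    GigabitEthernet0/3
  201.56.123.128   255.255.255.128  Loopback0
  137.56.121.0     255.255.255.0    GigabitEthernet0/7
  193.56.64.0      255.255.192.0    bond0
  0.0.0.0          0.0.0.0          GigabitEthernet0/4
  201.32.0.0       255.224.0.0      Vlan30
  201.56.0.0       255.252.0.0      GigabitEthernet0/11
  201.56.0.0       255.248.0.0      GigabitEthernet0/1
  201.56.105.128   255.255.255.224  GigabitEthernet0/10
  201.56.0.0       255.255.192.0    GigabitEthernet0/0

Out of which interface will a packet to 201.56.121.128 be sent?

Tunnel0

Routes whose prefix contains 201.56.121.128:
  0.0.0.0/0 (default, matches everything) -> GigabitEthernet0/4
  201.0.0.0/9 (201.0.0.0 - 201.127.255.255) -> Vlan20
  201.32.0.0/11 (201.32.0.0 - 201.63.255.255) -> Vlan30
  201.56.0.0/13 (201.56.0.0 - 201.63.255.255) -> GigabitEthernet0/1
  201.56.0.0/14 (201.56.0.0 - 201.59.255.255) -> GigabitEthernet0/11
  201.56.0.0/16 (201.56.0.0 - 201.56.255.255) -> Tunnel0
More-specific entries that do NOT match:
  201.56.105.128/27 (201.56.105.128 - 201.56.105.159) does not contain 201.56.121.128
  201.184.121.128/26 (201.184.121.128 - 201.184.121.191) does not contain 201.56.121.128
  201.56.123.128/25 (201.56.123.128 - 201.56.123.255) does not contain 201.56.121.128
  137.56.121.0/24 (137.56.121.0 - 137.56.121.255) does not contain 201.56.121.128
  201.56.112.0/22 (201.56.112.0 - 201.56.115.255) does not contain 201.56.121.128
  201.60.64.0/18 (201.60.64.0 - 201.60.127.255) does not contain 201.56.121.128
  193.56.64.0/18 (193.56.64.0 - 193.56.127.255) does not contain 201.56.121.128
  201.56.0.0/18 (201.56.0.0 - 201.56.63.255) does not contain 201.56.121.128
Longest matching prefix is /16 -> interface Tunnel0.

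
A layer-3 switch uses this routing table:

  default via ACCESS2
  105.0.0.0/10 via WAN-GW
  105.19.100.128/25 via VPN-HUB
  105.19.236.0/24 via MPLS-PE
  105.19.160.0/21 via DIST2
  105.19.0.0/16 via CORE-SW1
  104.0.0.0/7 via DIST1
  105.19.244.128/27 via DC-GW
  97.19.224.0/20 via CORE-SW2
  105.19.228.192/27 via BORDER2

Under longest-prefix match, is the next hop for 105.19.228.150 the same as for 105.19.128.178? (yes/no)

yes

105.19.228.150: longest match 105.19.0.0/16 -> CORE-SW1
105.19.128.178: longest match 105.19.0.0/16 -> CORE-SW1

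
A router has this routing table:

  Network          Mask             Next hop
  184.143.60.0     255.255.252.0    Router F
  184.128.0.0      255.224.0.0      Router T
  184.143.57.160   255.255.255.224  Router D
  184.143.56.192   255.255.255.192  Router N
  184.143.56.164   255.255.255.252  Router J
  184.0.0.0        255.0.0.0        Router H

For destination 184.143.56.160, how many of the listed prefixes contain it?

2

Prefixes containing 184.143.56.160:
  184.0.0.0/8 (184.0.0.0 - 184.255.255.255)
  184.128.0.0/11 (184.128.0.0 - 184.159.255.255)
Total matching entries: 2.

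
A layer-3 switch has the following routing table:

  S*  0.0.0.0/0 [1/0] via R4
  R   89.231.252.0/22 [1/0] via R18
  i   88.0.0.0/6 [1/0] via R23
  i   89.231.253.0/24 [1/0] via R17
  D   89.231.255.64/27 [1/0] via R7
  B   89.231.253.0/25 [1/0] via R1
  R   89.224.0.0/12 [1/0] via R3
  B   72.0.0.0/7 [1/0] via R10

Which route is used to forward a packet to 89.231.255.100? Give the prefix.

89.231.252.0/22

Entries matching 89.231.255.100:
  0.0.0.0/0 (default, matches everything)
  88.0.0.0/6 (88.0.0.0 - 91.255.255.255)
  89.224.0.0/12 (89.224.0.0 - 89.239.255.255)
  89.231.252.0/22 (89.231.252.0 - 89.231.255.255)
Most specific is 89.231.252.0/22.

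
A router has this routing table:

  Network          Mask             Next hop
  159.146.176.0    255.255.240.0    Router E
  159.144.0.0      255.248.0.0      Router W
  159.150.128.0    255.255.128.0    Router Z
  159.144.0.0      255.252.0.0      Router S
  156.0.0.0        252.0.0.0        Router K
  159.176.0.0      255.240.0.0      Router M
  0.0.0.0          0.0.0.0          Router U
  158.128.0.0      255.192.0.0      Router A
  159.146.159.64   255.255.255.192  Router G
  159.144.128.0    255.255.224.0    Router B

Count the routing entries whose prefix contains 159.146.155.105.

Prefixes containing 159.146.155.105:
  0.0.0.0/0 (default, matches everything)
  156.0.0.0/6 (156.0.0.0 - 159.255.255.255)
  159.144.0.0/13 (159.144.0.0 - 159.151.255.255)
  159.144.0.0/14 (159.144.0.0 - 159.147.255.255)
Total matching entries: 4.

4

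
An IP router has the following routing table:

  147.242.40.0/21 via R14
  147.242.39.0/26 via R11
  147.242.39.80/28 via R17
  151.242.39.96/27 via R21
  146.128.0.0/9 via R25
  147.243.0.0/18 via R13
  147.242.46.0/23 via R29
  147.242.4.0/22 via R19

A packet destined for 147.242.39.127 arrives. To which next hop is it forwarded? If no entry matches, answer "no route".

no route

No entry's prefix contains 147.242.39.127; there is no default route.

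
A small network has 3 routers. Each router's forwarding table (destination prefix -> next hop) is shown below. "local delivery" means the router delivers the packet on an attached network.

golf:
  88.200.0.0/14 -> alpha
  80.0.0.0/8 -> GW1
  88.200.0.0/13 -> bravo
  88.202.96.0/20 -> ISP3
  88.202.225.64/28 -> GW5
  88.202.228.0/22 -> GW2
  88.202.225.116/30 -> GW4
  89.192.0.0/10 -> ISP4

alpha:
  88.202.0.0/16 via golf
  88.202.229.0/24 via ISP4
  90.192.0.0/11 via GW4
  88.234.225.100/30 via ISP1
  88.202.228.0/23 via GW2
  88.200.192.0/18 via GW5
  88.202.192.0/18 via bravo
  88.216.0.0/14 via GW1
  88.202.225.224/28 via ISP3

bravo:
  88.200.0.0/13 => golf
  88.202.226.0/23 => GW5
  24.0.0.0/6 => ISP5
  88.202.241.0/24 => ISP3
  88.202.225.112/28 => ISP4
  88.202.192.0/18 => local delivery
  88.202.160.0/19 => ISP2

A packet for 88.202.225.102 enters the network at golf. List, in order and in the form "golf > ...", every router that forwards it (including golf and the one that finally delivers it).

golf > alpha > bravo

At golf: longest match for 88.202.225.102 is 88.200.0.0/14 -> alpha
At alpha: longest match for 88.202.225.102 is 88.202.192.0/18 -> bravo
At bravo: longest match for 88.202.225.102 is 88.202.192.0/18 -> local delivery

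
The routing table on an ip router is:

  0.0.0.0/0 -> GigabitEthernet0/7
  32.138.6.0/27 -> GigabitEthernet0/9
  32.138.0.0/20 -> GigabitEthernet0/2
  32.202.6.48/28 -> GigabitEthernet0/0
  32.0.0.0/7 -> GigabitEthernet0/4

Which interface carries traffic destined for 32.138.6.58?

GigabitEthernet0/2

Routes whose prefix contains 32.138.6.58:
  0.0.0.0/0 (default, matches everything) -> GigabitEthernet0/7
  32.0.0.0/7 (32.0.0.0 - 33.255.255.255) -> GigabitEthernet0/4
  32.138.0.0/20 (32.138.0.0 - 32.138.15.255) -> GigabitEthernet0/2
More-specific entries that do NOT match:
  32.202.6.48/28 (32.202.6.48 - 32.202.6.63) does not contain 32.138.6.58
  32.138.6.0/27 (32.138.6.0 - 32.138.6.31) does not contain 32.138.6.58
Longest matching prefix is /20 -> interface GigabitEthernet0/2.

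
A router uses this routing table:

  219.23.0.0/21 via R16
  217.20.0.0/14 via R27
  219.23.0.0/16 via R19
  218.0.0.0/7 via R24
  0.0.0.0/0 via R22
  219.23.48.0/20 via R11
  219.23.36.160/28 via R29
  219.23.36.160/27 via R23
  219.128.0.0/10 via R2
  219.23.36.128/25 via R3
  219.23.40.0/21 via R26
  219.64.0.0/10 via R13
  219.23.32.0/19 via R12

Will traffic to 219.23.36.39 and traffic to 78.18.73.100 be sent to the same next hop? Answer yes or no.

219.23.36.39: longest match 219.23.32.0/19 -> R12
78.18.73.100: longest match 0.0.0.0/0 -> R22

no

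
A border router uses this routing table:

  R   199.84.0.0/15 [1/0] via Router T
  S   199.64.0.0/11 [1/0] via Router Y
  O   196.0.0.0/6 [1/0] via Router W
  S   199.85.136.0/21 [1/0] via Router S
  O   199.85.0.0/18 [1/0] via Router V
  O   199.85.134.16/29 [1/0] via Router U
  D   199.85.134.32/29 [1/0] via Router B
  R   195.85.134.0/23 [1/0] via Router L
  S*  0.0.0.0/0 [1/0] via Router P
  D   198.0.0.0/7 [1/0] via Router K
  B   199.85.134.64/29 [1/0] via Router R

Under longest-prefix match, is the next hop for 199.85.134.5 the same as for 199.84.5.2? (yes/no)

yes

199.85.134.5: longest match 199.84.0.0/15 -> Router T
199.84.5.2: longest match 199.84.0.0/15 -> Router T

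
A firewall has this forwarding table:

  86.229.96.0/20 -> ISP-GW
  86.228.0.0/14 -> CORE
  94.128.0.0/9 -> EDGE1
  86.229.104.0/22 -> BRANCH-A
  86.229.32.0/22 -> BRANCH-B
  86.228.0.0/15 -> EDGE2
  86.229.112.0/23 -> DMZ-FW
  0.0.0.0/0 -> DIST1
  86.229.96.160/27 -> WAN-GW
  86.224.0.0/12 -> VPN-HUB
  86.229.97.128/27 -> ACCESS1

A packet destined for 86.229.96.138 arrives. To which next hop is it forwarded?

ISP-GW

Routes whose prefix contains 86.229.96.138:
  0.0.0.0/0 (default, matches everything) -> DIST1
  86.224.0.0/12 (86.224.0.0 - 86.239.255.255) -> VPN-HUB
  86.228.0.0/14 (86.228.0.0 - 86.231.255.255) -> CORE
  86.228.0.0/15 (86.228.0.0 - 86.229.255.255) -> EDGE2
  86.229.96.0/20 (86.229.96.0 - 86.229.111.255) -> ISP-GW
More-specific entries that do NOT match:
  86.229.96.160/27 (86.229.96.160 - 86.229.96.191) does not contain 86.229.96.138
  86.229.97.128/27 (86.229.97.128 - 86.229.97.159) does not contain 86.229.96.138
  86.229.112.0/23 (86.229.112.0 - 86.229.113.255) does not contain 86.229.96.138
  86.229.104.0/22 (86.229.104.0 - 86.229.107.255) does not contain 86.229.96.138
  86.229.32.0/22 (86.229.32.0 - 86.229.35.255) does not contain 86.229.96.138
Longest matching prefix is /20 -> next hop ISP-GW.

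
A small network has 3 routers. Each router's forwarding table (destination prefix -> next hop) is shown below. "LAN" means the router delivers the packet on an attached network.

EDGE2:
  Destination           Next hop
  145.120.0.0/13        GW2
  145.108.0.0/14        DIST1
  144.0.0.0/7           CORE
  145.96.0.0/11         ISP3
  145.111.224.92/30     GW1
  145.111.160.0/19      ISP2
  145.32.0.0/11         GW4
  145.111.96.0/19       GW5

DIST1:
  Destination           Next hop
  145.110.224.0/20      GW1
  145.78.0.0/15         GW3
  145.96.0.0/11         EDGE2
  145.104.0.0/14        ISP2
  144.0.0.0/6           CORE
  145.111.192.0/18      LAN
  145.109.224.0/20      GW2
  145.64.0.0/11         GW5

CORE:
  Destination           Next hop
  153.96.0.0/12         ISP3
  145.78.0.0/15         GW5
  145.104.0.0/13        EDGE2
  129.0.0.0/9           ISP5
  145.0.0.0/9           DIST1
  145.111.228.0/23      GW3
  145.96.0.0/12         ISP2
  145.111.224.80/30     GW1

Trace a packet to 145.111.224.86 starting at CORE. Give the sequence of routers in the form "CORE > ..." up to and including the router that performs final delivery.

At CORE: longest match for 145.111.224.86 is 145.104.0.0/13 -> EDGE2
At EDGE2: longest match for 145.111.224.86 is 145.108.0.0/14 -> DIST1
At DIST1: longest match for 145.111.224.86 is 145.111.192.0/18 -> LAN

CORE > EDGE2 > DIST1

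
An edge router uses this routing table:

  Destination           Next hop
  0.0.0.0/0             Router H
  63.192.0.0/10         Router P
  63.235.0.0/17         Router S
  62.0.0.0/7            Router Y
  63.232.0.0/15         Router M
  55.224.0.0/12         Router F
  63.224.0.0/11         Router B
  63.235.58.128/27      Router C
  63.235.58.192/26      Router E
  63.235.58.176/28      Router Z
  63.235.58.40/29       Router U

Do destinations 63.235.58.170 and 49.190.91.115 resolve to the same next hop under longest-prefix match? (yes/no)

no

63.235.58.170: longest match 63.235.0.0/17 -> Router S
49.190.91.115: longest match 0.0.0.0/0 -> Router H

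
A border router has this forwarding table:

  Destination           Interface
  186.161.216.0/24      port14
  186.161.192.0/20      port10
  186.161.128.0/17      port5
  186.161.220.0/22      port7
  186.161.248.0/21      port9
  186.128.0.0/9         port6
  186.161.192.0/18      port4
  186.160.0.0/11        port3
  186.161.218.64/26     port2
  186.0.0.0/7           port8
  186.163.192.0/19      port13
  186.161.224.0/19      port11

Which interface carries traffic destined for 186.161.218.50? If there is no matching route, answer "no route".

port4

Routes whose prefix contains 186.161.218.50:
  186.0.0.0/7 (186.0.0.0 - 187.255.255.255) -> port8
  186.128.0.0/9 (186.128.0.0 - 186.255.255.255) -> port6
  186.160.0.0/11 (186.160.0.0 - 186.191.255.255) -> port3
  186.161.128.0/17 (186.161.128.0 - 186.161.255.255) -> port5
  186.161.192.0/18 (186.161.192.0 - 186.161.255.255) -> port4
More-specific entries that do NOT match:
  186.161.218.64/26 (186.161.218.64 - 186.161.218.127) does not contain 186.161.218.50
  186.161.216.0/24 (186.161.216.0 - 186.161.216.255) does not contain 186.161.218.50
  186.161.220.0/22 (186.161.220.0 - 186.161.223.255) does not contain 186.161.218.50
  186.161.248.0/21 (186.161.248.0 - 186.161.255.255) does not contain 186.161.218.50
  186.161.192.0/20 (186.161.192.0 - 186.161.207.255) does not contain 186.161.218.50
  186.163.192.0/19 (186.163.192.0 - 186.163.223.255) does not contain 186.161.218.50
  186.161.224.0/19 (186.161.224.0 - 186.161.255.255) does not contain 186.161.218.50
Longest matching prefix is /18 -> interface port4.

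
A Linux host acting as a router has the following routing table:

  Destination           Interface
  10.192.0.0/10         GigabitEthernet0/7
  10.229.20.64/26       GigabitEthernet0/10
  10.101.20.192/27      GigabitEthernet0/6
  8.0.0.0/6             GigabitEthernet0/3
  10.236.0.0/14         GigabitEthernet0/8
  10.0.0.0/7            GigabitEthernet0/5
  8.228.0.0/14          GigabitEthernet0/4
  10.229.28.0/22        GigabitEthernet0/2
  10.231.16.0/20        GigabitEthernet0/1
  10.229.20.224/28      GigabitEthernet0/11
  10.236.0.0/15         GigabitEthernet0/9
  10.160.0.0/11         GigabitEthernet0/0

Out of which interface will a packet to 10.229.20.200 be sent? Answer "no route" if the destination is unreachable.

Routes whose prefix contains 10.229.20.200:
  8.0.0.0/6 (8.0.0.0 - 11.255.255.255) -> GigabitEthernet0/3
  10.0.0.0/7 (10.0.0.0 - 11.255.255.255) -> GigabitEthernet0/5
  10.192.0.0/10 (10.192.0.0 - 10.255.255.255) -> GigabitEthernet0/7
More-specific entries that do NOT match:
  10.229.20.224/28 (10.229.20.224 - 10.229.20.239) does not contain 10.229.20.200
  10.101.20.192/27 (10.101.20.192 - 10.101.20.223) does not contain 10.229.20.200
  10.229.20.64/26 (10.229.20.64 - 10.229.20.127) does not contain 10.229.20.200
  10.229.28.0/22 (10.229.28.0 - 10.229.31.255) does not contain 10.229.20.200
  10.231.16.0/20 (10.231.16.0 - 10.231.31.255) does not contain 10.229.20.200
  10.236.0.0/15 (10.236.0.0 - 10.237.255.255) does not contain 10.229.20.200
  10.236.0.0/14 (10.236.0.0 - 10.239.255.255) does not contain 10.229.20.200
  8.228.0.0/14 (8.228.0.0 - 8.231.255.255) does not contain 10.229.20.200
  10.160.0.0/11 (10.160.0.0 - 10.191.255.255) does not contain 10.229.20.200
Longest matching prefix is /10 -> interface GigabitEthernet0/7.

GigabitEthernet0/7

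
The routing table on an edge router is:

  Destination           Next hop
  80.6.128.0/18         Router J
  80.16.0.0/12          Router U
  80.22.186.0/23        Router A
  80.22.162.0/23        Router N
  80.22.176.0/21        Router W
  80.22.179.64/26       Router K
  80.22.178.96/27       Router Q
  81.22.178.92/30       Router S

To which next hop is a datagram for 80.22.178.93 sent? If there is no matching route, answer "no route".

Routes whose prefix contains 80.22.178.93:
  80.16.0.0/12 (80.16.0.0 - 80.31.255.255) -> Router U
  80.22.176.0/21 (80.22.176.0 - 80.22.183.255) -> Router W
More-specific entries that do NOT match:
  81.22.178.92/30 (81.22.178.92 - 81.22.178.95) does not contain 80.22.178.93
  80.22.178.96/27 (80.22.178.96 - 80.22.178.127) does not contain 80.22.178.93
  80.22.179.64/26 (80.22.179.64 - 80.22.179.127) does not contain 80.22.178.93
  80.22.186.0/23 (80.22.186.0 - 80.22.187.255) does not contain 80.22.178.93
  80.22.162.0/23 (80.22.162.0 - 80.22.163.255) does not contain 80.22.178.93
Longest matching prefix is /21 -> next hop Router W.

Router W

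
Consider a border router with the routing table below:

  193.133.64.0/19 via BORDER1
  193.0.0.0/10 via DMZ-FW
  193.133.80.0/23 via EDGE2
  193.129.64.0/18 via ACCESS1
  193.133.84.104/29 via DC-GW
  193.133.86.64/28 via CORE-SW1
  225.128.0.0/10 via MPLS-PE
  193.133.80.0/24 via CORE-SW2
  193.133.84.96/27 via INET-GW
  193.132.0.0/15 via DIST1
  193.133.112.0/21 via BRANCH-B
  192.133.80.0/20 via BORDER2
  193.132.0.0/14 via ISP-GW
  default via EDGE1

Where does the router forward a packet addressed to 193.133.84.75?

BORDER1

Routes whose prefix contains 193.133.84.75:
  0.0.0.0/0 (default, matches everything) -> EDGE1
  193.132.0.0/14 (193.132.0.0 - 193.135.255.255) -> ISP-GW
  193.132.0.0/15 (193.132.0.0 - 193.133.255.255) -> DIST1
  193.133.64.0/19 (193.133.64.0 - 193.133.95.255) -> BORDER1
More-specific entries that do NOT match:
  193.133.84.104/29 (193.133.84.104 - 193.133.84.111) does not contain 193.133.84.75
  193.133.86.64/28 (193.133.86.64 - 193.133.86.79) does not contain 193.133.84.75
  193.133.84.96/27 (193.133.84.96 - 193.133.84.127) does not contain 193.133.84.75
  193.133.80.0/24 (193.133.80.0 - 193.133.80.255) does not contain 193.133.84.75
  193.133.80.0/23 (193.133.80.0 - 193.133.81.255) does not contain 193.133.84.75
  193.133.112.0/21 (193.133.112.0 - 193.133.119.255) does not contain 193.133.84.75
  192.133.80.0/20 (192.133.80.0 - 192.133.95.255) does not contain 193.133.84.75
Longest matching prefix is /19 -> next hop BORDER1.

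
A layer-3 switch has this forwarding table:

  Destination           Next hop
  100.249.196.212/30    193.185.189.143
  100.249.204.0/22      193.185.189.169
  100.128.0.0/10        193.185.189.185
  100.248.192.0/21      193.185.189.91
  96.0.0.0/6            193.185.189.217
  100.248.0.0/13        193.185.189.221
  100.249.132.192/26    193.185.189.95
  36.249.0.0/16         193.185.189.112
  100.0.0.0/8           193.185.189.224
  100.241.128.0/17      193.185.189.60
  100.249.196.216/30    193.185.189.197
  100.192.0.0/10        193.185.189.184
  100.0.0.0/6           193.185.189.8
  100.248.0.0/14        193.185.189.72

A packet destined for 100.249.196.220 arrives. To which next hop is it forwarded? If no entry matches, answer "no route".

Routes whose prefix contains 100.249.196.220:
  100.0.0.0/6 (100.0.0.0 - 103.255.255.255) -> 193.185.189.8
  100.0.0.0/8 (100.0.0.0 - 100.255.255.255) -> 193.185.189.224
  100.192.0.0/10 (100.192.0.0 - 100.255.255.255) -> 193.185.189.184
  100.248.0.0/13 (100.248.0.0 - 100.255.255.255) -> 193.185.189.221
  100.248.0.0/14 (100.248.0.0 - 100.251.255.255) -> 193.185.189.72
More-specific entries that do NOT match:
  100.249.196.212/30 (100.249.196.212 - 100.249.196.215) does not contain 100.249.196.220
  100.249.196.216/30 (100.249.196.216 - 100.249.196.219) does not contain 100.249.196.220
  100.249.132.192/26 (100.249.132.192 - 100.249.132.255) does not contain 100.249.196.220
  100.249.204.0/22 (100.249.204.0 - 100.249.207.255) does not contain 100.249.196.220
  100.248.192.0/21 (100.248.192.0 - 100.248.199.255) does not contain 100.249.196.220
  100.241.128.0/17 (100.241.128.0 - 100.241.255.255) does not contain 100.249.196.220
  36.249.0.0/16 (36.249.0.0 - 36.249.255.255) does not contain 100.249.196.220
Longest matching prefix is /14 -> next hop 193.185.189.72.

193.185.189.72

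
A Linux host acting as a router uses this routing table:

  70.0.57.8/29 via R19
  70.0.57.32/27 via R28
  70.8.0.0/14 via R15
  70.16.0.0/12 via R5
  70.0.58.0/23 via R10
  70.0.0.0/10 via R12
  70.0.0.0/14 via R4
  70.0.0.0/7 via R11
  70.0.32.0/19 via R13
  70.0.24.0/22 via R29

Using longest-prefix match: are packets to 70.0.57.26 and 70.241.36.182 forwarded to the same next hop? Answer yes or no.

no

70.0.57.26: longest match 70.0.32.0/19 -> R13
70.241.36.182: longest match 70.0.0.0/7 -> R11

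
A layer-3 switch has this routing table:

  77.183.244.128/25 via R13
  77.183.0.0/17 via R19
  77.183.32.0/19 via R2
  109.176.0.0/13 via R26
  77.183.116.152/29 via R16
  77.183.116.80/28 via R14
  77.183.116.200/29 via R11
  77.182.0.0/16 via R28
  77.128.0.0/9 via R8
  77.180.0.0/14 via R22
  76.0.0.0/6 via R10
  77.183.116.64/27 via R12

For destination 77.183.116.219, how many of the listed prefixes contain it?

Prefixes containing 77.183.116.219:
  76.0.0.0/6 (76.0.0.0 - 79.255.255.255)
  77.128.0.0/9 (77.128.0.0 - 77.255.255.255)
  77.180.0.0/14 (77.180.0.0 - 77.183.255.255)
  77.183.0.0/17 (77.183.0.0 - 77.183.127.255)
Total matching entries: 4.

4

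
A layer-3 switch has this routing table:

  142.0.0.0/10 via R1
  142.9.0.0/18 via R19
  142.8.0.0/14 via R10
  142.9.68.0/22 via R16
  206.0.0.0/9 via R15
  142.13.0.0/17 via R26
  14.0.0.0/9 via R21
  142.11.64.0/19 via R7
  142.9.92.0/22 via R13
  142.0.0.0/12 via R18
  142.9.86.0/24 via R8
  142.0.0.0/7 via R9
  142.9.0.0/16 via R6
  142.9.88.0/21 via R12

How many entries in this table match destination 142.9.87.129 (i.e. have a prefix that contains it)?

5

Prefixes containing 142.9.87.129:
  142.0.0.0/7 (142.0.0.0 - 143.255.255.255)
  142.0.0.0/10 (142.0.0.0 - 142.63.255.255)
  142.0.0.0/12 (142.0.0.0 - 142.15.255.255)
  142.8.0.0/14 (142.8.0.0 - 142.11.255.255)
  142.9.0.0/16 (142.9.0.0 - 142.9.255.255)
Total matching entries: 5.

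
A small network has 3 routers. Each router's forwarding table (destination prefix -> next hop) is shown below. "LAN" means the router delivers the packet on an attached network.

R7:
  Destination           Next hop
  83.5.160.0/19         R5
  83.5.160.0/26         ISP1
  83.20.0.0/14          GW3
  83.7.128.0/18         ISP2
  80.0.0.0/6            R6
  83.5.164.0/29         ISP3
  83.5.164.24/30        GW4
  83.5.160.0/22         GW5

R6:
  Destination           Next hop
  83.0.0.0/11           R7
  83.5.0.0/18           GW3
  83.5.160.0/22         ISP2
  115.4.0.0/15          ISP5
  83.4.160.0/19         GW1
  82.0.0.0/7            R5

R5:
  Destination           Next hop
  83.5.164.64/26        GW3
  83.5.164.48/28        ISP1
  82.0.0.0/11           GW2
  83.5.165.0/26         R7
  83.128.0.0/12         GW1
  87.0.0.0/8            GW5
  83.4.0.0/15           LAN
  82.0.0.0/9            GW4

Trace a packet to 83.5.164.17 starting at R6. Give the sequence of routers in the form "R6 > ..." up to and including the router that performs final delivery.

At R6: longest match for 83.5.164.17 is 83.0.0.0/11 -> R7
At R7: longest match for 83.5.164.17 is 83.5.160.0/19 -> R5
At R5: longest match for 83.5.164.17 is 83.4.0.0/15 -> LAN

R6 > R7 > R5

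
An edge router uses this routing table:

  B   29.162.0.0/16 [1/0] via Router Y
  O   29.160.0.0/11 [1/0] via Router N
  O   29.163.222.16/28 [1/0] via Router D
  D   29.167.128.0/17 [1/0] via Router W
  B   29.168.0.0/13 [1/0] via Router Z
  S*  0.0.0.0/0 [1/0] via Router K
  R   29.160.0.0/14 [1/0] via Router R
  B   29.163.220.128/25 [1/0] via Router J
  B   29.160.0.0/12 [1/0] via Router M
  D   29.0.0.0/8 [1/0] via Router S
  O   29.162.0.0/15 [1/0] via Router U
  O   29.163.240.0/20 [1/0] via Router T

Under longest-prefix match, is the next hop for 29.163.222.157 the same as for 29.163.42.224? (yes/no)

yes

29.163.222.157: longest match 29.162.0.0/15 -> Router U
29.163.42.224: longest match 29.162.0.0/15 -> Router U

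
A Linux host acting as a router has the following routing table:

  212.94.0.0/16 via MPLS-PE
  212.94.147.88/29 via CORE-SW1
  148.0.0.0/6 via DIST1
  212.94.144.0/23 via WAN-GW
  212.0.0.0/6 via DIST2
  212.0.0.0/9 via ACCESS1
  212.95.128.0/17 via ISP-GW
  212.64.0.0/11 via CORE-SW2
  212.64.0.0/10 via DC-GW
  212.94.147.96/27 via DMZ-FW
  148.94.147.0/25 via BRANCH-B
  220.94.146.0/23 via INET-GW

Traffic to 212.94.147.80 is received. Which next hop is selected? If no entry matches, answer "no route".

MPLS-PE

Routes whose prefix contains 212.94.147.80:
  212.0.0.0/6 (212.0.0.0 - 215.255.255.255) -> DIST2
  212.0.0.0/9 (212.0.0.0 - 212.127.255.255) -> ACCESS1
  212.64.0.0/10 (212.64.0.0 - 212.127.255.255) -> DC-GW
  212.64.0.0/11 (212.64.0.0 - 212.95.255.255) -> CORE-SW2
  212.94.0.0/16 (212.94.0.0 - 212.94.255.255) -> MPLS-PE
More-specific entries that do NOT match:
  212.94.147.88/29 (212.94.147.88 - 212.94.147.95) does not contain 212.94.147.80
  212.94.147.96/27 (212.94.147.96 - 212.94.147.127) does not contain 212.94.147.80
  148.94.147.0/25 (148.94.147.0 - 148.94.147.127) does not contain 212.94.147.80
  212.94.144.0/23 (212.94.144.0 - 212.94.145.255) does not contain 212.94.147.80
  220.94.146.0/23 (220.94.146.0 - 220.94.147.255) does not contain 212.94.147.80
  212.95.128.0/17 (212.95.128.0 - 212.95.255.255) does not contain 212.94.147.80
Longest matching prefix is /16 -> next hop MPLS-PE.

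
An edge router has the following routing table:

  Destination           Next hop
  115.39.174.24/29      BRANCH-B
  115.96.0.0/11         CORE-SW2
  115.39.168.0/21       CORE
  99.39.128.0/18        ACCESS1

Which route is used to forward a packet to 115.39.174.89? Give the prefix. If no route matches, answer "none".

115.39.168.0/21

Entries matching 115.39.174.89:
  115.39.168.0/21 (115.39.168.0 - 115.39.175.255)
Most specific is 115.39.168.0/21.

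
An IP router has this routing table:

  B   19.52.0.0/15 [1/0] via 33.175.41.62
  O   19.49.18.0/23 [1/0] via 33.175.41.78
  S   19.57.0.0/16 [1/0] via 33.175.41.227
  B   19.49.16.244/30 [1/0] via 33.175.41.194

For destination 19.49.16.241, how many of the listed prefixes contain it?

0

No listed prefix contains 19.49.16.241.
Total matching entries: 0.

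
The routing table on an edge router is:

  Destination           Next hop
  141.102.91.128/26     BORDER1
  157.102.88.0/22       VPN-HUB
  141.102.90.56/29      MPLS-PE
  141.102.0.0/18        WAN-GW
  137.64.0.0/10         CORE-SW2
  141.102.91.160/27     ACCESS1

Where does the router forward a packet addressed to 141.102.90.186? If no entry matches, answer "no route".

no route

No entry's prefix contains 141.102.90.186; there is no default route.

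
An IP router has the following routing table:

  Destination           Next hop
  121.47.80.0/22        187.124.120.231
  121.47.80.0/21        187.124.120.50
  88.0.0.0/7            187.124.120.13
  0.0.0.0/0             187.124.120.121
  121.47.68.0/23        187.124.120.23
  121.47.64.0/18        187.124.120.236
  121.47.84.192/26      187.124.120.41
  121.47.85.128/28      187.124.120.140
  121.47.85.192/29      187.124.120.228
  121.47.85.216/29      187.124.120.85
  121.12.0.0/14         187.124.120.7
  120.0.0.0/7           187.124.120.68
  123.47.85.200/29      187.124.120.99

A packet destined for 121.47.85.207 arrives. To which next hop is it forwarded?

Routes whose prefix contains 121.47.85.207:
  0.0.0.0/0 (default, matches everything) -> 187.124.120.121
  120.0.0.0/7 (120.0.0.0 - 121.255.255.255) -> 187.124.120.68
  121.47.64.0/18 (121.47.64.0 - 121.47.127.255) -> 187.124.120.236
  121.47.80.0/21 (121.47.80.0 - 121.47.87.255) -> 187.124.120.50
More-specific entries that do NOT match:
  121.47.85.192/29 (121.47.85.192 - 121.47.85.199) does not contain 121.47.85.207
  121.47.85.216/29 (121.47.85.216 - 121.47.85.223) does not contain 121.47.85.207
  123.47.85.200/29 (123.47.85.200 - 123.47.85.207) does not contain 121.47.85.207
  121.47.85.128/28 (121.47.85.128 - 121.47.85.143) does not contain 121.47.85.207
  121.47.84.192/26 (121.47.84.192 - 121.47.84.255) does not contain 121.47.85.207
  121.47.68.0/23 (121.47.68.0 - 121.47.69.255) does not contain 121.47.85.207
  121.47.80.0/22 (121.47.80.0 - 121.47.83.255) does not contain 121.47.85.207
Longest matching prefix is /21 -> next hop 187.124.120.50.

187.124.120.50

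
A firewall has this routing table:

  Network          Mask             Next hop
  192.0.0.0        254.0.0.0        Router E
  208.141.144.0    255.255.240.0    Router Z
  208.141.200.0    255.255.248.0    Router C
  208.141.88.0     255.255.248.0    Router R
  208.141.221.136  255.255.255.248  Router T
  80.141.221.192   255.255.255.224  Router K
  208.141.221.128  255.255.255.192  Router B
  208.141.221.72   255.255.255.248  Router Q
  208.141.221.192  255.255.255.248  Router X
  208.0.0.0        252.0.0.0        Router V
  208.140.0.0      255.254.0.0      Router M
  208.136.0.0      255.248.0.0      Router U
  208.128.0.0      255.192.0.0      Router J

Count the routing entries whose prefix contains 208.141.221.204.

Prefixes containing 208.141.221.204:
  208.0.0.0/6 (208.0.0.0 - 211.255.255.255)
  208.128.0.0/10 (208.128.0.0 - 208.191.255.255)
  208.136.0.0/13 (208.136.0.0 - 208.143.255.255)
  208.140.0.0/15 (208.140.0.0 - 208.141.255.255)
Total matching entries: 4.

4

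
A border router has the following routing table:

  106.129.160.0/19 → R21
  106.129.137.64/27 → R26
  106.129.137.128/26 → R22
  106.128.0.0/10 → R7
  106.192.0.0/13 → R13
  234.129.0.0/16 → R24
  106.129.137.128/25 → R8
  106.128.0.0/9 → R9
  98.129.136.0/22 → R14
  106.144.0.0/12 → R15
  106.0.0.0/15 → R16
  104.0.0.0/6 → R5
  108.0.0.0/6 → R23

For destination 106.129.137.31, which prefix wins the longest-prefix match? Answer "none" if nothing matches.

106.128.0.0/10

Entries matching 106.129.137.31:
  104.0.0.0/6 (104.0.0.0 - 107.255.255.255)
  106.128.0.0/9 (106.128.0.0 - 106.255.255.255)
  106.128.0.0/10 (106.128.0.0 - 106.191.255.255)
Most specific is 106.128.0.0/10.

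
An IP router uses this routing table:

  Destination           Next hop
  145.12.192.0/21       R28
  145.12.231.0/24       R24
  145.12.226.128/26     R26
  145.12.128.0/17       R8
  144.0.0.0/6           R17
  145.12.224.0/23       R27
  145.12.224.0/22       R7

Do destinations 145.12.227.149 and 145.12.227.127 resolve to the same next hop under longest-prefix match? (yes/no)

yes

145.12.227.149: longest match 145.12.224.0/22 -> R7
145.12.227.127: longest match 145.12.224.0/22 -> R7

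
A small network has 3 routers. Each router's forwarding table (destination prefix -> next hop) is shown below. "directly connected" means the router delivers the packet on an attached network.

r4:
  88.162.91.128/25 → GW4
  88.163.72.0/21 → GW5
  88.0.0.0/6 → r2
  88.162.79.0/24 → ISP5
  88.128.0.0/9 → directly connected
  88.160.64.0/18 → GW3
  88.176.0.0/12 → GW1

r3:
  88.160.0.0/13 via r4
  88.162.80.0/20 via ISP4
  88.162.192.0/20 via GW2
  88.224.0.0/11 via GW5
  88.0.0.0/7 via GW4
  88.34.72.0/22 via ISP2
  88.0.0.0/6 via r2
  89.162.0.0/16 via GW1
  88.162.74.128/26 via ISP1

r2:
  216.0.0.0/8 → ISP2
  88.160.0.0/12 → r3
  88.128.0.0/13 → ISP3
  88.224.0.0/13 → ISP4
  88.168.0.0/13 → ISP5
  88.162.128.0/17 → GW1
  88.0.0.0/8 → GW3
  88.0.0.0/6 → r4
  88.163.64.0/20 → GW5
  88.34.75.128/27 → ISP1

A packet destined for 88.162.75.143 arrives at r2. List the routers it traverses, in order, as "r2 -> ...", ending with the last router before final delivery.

r2 -> r3 -> r4

At r2: longest match for 88.162.75.143 is 88.160.0.0/12 -> r3
At r3: longest match for 88.162.75.143 is 88.160.0.0/13 -> r4
At r4: longest match for 88.162.75.143 is 88.128.0.0/9 -> directly connected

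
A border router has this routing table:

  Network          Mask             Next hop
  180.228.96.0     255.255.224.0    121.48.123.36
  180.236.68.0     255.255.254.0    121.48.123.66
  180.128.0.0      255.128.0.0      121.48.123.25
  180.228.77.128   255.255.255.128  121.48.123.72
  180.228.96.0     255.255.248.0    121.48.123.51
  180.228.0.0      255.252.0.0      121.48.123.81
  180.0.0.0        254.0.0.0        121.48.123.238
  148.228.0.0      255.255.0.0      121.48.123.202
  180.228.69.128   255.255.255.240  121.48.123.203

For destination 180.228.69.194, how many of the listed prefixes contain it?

3

Prefixes containing 180.228.69.194:
  180.0.0.0/7 (180.0.0.0 - 181.255.255.255)
  180.128.0.0/9 (180.128.0.0 - 180.255.255.255)
  180.228.0.0/14 (180.228.0.0 - 180.231.255.255)
Total matching entries: 3.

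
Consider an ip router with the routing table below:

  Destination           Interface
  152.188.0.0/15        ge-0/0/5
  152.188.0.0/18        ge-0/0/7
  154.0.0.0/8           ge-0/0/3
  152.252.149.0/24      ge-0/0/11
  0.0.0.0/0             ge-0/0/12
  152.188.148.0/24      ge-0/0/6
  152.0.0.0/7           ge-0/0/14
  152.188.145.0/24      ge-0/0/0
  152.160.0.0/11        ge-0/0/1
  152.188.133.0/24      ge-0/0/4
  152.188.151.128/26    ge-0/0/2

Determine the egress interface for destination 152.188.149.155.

Routes whose prefix contains 152.188.149.155:
  0.0.0.0/0 (default, matches everything) -> ge-0/0/12
  152.0.0.0/7 (152.0.0.0 - 153.255.255.255) -> ge-0/0/14
  152.160.0.0/11 (152.160.0.0 - 152.191.255.255) -> ge-0/0/1
  152.188.0.0/15 (152.188.0.0 - 152.189.255.255) -> ge-0/0/5
More-specific entries that do NOT match:
  152.188.151.128/26 (152.188.151.128 - 152.188.151.191) does not contain 152.188.149.155
  152.252.149.0/24 (152.252.149.0 - 152.252.149.255) does not contain 152.188.149.155
  152.188.148.0/24 (152.188.148.0 - 152.188.148.255) does not contain 152.188.149.155
  152.188.145.0/24 (152.188.145.0 - 152.188.145.255) does not contain 152.188.149.155
  152.188.133.0/24 (152.188.133.0 - 152.188.133.255) does not contain 152.188.149.155
  152.188.0.0/18 (152.188.0.0 - 152.188.63.255) does not contain 152.188.149.155
Longest matching prefix is /15 -> interface ge-0/0/5.

ge-0/0/5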